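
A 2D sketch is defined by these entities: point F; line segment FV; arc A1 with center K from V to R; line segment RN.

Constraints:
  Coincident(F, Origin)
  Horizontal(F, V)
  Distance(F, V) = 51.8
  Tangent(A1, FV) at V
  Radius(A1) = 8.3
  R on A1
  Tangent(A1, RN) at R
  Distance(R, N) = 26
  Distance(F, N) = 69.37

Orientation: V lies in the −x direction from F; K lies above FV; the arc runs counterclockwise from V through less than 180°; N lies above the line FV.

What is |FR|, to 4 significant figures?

46.97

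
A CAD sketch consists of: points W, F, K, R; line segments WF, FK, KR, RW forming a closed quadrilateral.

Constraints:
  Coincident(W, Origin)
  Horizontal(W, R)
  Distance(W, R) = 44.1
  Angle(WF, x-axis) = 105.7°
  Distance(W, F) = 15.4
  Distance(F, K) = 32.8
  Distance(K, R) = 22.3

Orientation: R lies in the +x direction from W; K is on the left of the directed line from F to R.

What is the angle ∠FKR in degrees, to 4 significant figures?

131.9°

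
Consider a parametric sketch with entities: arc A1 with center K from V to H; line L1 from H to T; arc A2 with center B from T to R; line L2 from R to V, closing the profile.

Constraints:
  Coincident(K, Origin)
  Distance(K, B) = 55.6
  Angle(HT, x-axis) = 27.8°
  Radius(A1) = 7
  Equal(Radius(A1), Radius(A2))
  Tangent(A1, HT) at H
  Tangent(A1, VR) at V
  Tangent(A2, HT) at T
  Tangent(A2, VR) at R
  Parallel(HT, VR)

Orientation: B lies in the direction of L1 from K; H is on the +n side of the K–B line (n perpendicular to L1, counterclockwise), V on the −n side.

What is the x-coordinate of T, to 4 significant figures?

45.92

The slot axis is L1's direction at 27.8°, so u = (cos 27.8°, sin 27.8°) = (0.8846, 0.4664) and n = (−sin 27.8°, cos 27.8°) = (-0.4664, 0.8846). K is at the origin and B lies 55.6 along u from K, so B = 55.6·u = (49.18, 25.93). Tangency of A1 to both parallel lines with radius 7.0 puts H and V at K ± 7.0·n: H = (-3.265, 6.192), V = (3.265, -6.192). Equal radii place T and R the same way about B: T = B + 7.0·n = (45.92, 32.12), R = B − 7.0·n = (52.45, 19.74). So T.x = 45.92.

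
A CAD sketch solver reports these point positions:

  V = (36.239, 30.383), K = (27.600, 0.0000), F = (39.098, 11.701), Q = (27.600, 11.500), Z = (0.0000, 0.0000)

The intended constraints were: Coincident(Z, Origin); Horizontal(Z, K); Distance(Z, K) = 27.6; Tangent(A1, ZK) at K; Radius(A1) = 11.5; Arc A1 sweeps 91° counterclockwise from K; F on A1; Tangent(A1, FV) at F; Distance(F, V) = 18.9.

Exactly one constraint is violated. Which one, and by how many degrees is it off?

Tangent(A1, FV) at F — off by 7.70°.

Z = (0.00, 0.00) ✓; Z.y = 0.00, K.y = 0.00 ✓; |ZK| = 27.60 ✓; ∠(QK, KZ) = 90.00° ✓; |QK| = 11.50 ✓; bearing(Q→F) − bearing(Q→K) = 91.00° ✓; |QF| = 11.50 ✓; ∠(QF, FV) = 82.30° ✗; |FV| = 18.90 ✓.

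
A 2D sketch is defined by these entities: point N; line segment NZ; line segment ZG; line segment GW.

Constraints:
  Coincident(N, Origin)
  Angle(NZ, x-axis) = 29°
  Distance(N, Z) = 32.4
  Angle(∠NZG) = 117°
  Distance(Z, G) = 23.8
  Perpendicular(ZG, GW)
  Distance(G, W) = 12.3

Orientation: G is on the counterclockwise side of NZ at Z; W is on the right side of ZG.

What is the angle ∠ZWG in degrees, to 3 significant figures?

62.7°

N is at the origin; NZ runs at 29.0° with length 32.4, so Z = 32.4·(cos 29.0°, sin 29.0°) = (28.3, 15.7). ∠NZG = 117.0°, so ZG runs at 29.0° + (180° − 117.0°) = 92.0° from the x-axis; with |ZG| = 23.8, G = Z + 23.8·(cos 92.0°, sin 92.0°) = (27.5, 39.5). ZG ⟂ GW; with |GW| = 12.3 on the right of ZG, W = G + 12.3·(0.999, 0.0349) = (39.8, 39.9). Then cos ∠ZWG = WZ·WG / (|WZ||WG|), giving 62.7°.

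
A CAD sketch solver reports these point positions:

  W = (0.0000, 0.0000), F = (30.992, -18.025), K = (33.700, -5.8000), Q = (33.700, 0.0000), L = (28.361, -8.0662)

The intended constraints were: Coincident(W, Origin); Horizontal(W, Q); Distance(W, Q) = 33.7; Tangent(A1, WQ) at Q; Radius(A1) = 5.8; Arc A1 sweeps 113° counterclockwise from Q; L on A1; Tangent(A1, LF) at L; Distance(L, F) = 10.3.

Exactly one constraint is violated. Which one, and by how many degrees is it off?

Tangent(A1, LF) at L — off by 8.20°.

W = (0.00, 0.00) ✓; W.y = 0.00, Q.y = 0.00 ✓; |WQ| = 33.70 ✓; ∠(KQ, QW) = 90.00° ✓; |KQ| = 5.800 ✓; bearing(K→L) − bearing(K→Q) = 113.0° ✓; |KL| = 5.800 ✓; ∠(KL, LF) = 98.20° ✗; |LF| = 10.30 ✓.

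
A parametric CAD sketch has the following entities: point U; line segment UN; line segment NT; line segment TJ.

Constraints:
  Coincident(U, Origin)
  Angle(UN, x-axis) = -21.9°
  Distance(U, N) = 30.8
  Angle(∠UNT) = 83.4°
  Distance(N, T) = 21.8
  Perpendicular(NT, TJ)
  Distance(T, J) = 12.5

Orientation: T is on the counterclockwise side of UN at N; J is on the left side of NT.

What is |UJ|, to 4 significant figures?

25.71

U is at the origin; UN runs at -21.9° with length 30.8, so N = 30.8·(cos -21.9°, sin -21.9°) = (28.58, -11.49). ∠UNT = 83.4°, so NT runs at -21.9° + (180° − 83.4°) = 74.70° from the x-axis; with |NT| = 21.8, T = N + 21.8·(cos 74.70°, sin 74.70°) = (34.33, 9.539). NT ⟂ TJ; with |TJ| = 12.5 on the left of NT, J = T + 12.5·(-0.9646, 0.2639) = (22.27, 12.84). Then |UJ| = |J − U| = 25.71.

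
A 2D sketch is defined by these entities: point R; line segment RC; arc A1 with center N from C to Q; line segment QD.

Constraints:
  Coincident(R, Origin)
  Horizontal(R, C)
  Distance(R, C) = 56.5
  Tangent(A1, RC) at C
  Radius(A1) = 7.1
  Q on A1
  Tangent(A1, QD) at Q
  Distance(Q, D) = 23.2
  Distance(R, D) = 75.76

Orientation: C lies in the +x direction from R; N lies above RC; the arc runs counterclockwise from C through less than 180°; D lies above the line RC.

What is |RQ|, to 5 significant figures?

63.370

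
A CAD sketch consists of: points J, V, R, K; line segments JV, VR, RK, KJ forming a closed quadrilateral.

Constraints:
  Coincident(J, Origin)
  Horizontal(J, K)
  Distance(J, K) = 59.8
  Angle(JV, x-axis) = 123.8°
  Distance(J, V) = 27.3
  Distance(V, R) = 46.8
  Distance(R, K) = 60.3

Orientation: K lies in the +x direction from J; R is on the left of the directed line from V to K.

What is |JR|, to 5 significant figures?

54.011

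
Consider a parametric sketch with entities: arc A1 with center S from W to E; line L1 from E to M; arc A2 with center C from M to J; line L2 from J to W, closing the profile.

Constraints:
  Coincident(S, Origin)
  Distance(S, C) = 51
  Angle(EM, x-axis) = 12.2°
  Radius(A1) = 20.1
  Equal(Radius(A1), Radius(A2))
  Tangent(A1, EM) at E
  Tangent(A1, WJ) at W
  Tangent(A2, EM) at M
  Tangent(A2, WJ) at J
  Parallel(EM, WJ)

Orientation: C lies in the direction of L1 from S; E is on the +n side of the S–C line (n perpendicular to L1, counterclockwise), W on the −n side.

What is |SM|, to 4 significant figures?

54.82

The slot axis is L1's direction at 12.2°, so u = (cos 12.2°, sin 12.2°) = (0.9774, 0.2113) and n = (−sin 12.2°, cos 12.2°) = (-0.2113, 0.9774). S is at the origin and C lies 51.0 along u from S, so C = 51.0·u = (49.85, 10.78). Tangency of A1 to both parallel lines with radius 20.1 puts E and W at S ± 20.1·n: E = (-4.248, 19.65), W = (4.248, -19.65). Equal radii place M and J the same way about C: M = C + 20.1·n = (45.60, 30.42), J = C − 20.1·n = (54.10, -8.868). Then |SM| = |M − S| = 54.82.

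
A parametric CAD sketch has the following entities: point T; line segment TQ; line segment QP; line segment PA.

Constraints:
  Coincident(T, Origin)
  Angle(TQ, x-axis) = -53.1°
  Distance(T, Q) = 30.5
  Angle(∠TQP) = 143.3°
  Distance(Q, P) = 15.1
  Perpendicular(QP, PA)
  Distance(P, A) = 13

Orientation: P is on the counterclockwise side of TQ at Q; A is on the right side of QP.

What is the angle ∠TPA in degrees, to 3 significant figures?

115°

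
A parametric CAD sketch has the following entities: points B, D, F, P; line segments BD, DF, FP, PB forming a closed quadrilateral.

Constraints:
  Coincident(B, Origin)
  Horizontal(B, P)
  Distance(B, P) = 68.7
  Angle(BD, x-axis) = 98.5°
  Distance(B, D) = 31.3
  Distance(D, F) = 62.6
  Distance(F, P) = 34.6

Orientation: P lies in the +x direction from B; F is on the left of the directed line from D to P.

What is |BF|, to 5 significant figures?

66.625

B is at the origin; BP is horizontal with |BP| = 68.7 and P in +x, so P = (68.7, 0). BD runs at 98.5° with |BD| = 31.3, so D = (-4.6264, 30.956). F is determined by |DF| = 62.6 and |FP| = 34.6 together: it lies at the intersection of circle(D, 62.6) and circle(P, 34.6). With |DP| = 79.593, the foot of the radical line on DP is 56.893 from D and the perpendicular offset is √(62.6² − 56.893²) = 26.113. Taking the left-of-DP solution: F = (57.944, 32.886).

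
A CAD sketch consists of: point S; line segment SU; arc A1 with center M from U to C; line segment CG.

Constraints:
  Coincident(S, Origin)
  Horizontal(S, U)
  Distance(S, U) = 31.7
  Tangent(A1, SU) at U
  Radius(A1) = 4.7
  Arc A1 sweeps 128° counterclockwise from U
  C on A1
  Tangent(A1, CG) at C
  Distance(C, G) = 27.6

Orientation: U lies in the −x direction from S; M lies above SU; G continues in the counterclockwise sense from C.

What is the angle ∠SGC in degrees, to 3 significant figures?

18.9°

S is at the origin; SU is horizontal with |SU| = 31.7 and U on the −x side, so U = (-31.7, 0.00). A1 meets SU tangentially, so MU is at right angles to SU, so M = U + (0, 4.7) = (-31.7, 4.70). On A1, U sits at bearing -90° from M; a 128° counterclockwise sweep puts C at bearing 38°, so C = M + 4.7·(cos 38°, sin 38°) = (-28.0, 7.59). Since A1 is tangent to CG there, MC ⟂ CG, so CG runs along (−sin 38°, cos 38°); with |CG| = 27.6, G = (-45.0, 29.3). Then cos ∠SGC = GS·GC / (|GS||GC|), giving 18.9°.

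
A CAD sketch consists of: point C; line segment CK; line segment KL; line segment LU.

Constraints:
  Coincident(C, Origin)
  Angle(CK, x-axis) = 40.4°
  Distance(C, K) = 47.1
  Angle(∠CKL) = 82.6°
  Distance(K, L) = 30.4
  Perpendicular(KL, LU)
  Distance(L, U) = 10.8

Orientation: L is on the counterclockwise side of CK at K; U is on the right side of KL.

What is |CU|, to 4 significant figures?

62.44

∠CKL = 82.6°, so KL runs at 40.4° + (180° − 82.6°) = 137.8° from the x-axis; with |KL| = 30.4, L = K + 30.4·(cos 137.8°, sin 137.8°) = (13.35, 50.95). KL ⟂ LU; with |LU| = 10.8 on the right of KL, U = L + 10.8·(0.6717, 0.7408) = (20.60, 58.95). Then |CU| = |U − C| = 62.44.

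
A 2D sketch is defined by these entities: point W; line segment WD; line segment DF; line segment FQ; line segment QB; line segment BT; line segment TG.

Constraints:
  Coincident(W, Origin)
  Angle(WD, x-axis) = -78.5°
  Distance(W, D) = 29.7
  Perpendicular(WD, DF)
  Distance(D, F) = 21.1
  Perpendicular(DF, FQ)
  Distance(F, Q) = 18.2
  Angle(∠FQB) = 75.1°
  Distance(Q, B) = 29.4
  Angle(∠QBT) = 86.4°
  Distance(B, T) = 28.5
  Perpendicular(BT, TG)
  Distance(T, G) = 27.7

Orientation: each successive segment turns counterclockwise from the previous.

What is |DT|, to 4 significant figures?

16.48

∠FQB = 75.1° gives QB at -153.6° from the x-axis; with |QB| = 29.4, B = (-3.365, -20.13). ∠QBT = 86.4° gives BT at -60.00° from the x-axis; with |BT| = 28.5, T = (10.89, -44.82). Then |DT| = |T − D| = 16.48.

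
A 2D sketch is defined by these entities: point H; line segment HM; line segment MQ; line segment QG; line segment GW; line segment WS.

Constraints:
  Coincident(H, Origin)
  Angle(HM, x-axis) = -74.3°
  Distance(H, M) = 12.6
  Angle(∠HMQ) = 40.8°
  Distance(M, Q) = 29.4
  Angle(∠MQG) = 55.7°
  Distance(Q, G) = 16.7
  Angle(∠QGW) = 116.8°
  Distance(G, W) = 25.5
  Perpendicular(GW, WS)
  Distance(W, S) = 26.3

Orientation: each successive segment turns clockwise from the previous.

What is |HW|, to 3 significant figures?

15.0

H is at the origin; HM runs at -74.3° with length 12.6, so M = (3.41, -12.1). ∠HMQ = 40.8° gives MQ at 146° from the x-axis; with |MQ| = 29.4, Q = (-21.1, 4.10). ∠MQG = 55.7° gives QG at 22.2° from the x-axis; with |QG| = 16.7, G = (-5.64, 10.4). ∠QGW = 116.8° gives GW at -41.0° from the x-axis; with |GW| = 25.5, W = (13.6, -6.32). Then |HW| = |W − H| = 15.0.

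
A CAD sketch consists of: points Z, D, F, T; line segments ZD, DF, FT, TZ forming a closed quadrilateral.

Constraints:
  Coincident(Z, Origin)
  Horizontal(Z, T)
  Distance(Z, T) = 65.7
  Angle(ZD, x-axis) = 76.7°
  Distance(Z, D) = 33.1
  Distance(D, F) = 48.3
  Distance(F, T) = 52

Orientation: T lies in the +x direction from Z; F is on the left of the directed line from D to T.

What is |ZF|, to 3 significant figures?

72.6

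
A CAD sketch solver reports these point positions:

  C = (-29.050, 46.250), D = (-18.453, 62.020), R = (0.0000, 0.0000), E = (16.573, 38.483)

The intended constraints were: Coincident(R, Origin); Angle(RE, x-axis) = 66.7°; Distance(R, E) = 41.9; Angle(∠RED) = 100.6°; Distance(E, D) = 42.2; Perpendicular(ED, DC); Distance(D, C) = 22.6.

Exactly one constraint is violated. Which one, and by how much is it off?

Distance(D, C) = 22.6 — off by 3.60.

R = (0.00, 0.00) ✓; RE at 66.70° ✓; |RE| = 41.90 ✓; ∠RED = 100.6° ✓; |ED| = 42.20 ✓; ∠(ED, DC) = 90.00° ✓; |DC| = 19.00 ✗.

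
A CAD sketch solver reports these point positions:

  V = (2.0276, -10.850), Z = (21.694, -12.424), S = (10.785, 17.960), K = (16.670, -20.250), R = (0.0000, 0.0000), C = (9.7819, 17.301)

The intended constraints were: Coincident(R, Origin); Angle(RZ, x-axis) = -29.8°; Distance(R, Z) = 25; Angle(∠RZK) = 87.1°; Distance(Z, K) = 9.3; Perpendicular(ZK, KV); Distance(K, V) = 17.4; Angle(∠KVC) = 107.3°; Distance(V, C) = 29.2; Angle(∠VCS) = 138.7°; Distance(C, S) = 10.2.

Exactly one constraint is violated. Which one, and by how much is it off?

Distance(C, S) = 10.2 — off by 9.00.

R = (0.00, 0.00) ✓; RZ at -29.80° ✓; |RZ| = 25.00 ✓; ∠RZK = 87.10° ✓; |ZK| = 9.300 ✓; ∠(ZK, KV) = 90.00° ✓; |KV| = 17.40 ✓; ∠KVC = 107.3° ✓; |VC| = 29.20 ✓; ∠VCS = 138.7° ✓; |CS| = 1.200 ✗.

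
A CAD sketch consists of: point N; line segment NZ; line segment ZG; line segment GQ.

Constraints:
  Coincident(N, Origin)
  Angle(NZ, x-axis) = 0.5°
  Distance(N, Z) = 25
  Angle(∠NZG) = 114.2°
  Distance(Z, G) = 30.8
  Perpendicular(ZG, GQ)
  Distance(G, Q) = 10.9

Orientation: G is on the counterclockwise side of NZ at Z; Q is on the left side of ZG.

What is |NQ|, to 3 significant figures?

42.7

∠NZG = 114.2°, so ZG runs at 0.5° + (180° − 114.2°) = 66.3° from the x-axis; with |ZG| = 30.8, G = Z + 30.8·(cos 66.3°, sin 66.3°) = (37.4, 28.4). ZG is perpendicular to GQ; with |GQ| = 10.9 on the left of ZG, Q = G + 10.9·(-0.916, 0.402) = (27.4, 32.8). Then |NQ| = |Q − N| = 42.7.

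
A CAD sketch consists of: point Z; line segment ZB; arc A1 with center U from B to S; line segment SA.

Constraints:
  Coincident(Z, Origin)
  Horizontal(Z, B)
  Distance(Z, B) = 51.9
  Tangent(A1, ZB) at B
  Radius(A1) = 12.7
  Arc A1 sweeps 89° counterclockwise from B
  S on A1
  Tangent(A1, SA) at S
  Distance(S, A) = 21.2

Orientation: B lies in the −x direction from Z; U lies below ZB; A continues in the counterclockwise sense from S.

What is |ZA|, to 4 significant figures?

73.18

On A1, B sits at bearing 90° from U; an 89° counterclockwise sweep puts S at bearing 179°, so S = U + 12.7·(cos 179°, sin 179°) = (-64.60, -12.48). Tangency of A1 to SA means the radius US is perpendicular to SA, so SA runs along (−sin 179°, cos 179°); with |SA| = 21.2, A = (-64.97, -33.68). Then |ZA| = |A − Z| = 73.18.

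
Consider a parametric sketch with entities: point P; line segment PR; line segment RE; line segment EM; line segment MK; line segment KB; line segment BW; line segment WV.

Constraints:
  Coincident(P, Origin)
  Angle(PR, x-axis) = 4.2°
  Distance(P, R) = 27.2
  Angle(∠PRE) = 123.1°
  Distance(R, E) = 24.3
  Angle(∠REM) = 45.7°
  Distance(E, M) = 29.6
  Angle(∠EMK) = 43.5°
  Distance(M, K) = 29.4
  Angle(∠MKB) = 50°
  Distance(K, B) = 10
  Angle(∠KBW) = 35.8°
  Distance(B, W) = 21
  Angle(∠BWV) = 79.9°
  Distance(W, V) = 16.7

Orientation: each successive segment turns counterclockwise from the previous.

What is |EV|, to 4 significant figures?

35.24

∠KBW = 35.8° gives BW at -113.9° from the x-axis; with |BW| = 21.0, W = (25.70, -7.857). ∠BWV = 79.9° gives WV at -13.80° from the x-axis; with |WV| = 16.7, V = (41.92, -11.84). Then |EV| = |V − E| = 35.24.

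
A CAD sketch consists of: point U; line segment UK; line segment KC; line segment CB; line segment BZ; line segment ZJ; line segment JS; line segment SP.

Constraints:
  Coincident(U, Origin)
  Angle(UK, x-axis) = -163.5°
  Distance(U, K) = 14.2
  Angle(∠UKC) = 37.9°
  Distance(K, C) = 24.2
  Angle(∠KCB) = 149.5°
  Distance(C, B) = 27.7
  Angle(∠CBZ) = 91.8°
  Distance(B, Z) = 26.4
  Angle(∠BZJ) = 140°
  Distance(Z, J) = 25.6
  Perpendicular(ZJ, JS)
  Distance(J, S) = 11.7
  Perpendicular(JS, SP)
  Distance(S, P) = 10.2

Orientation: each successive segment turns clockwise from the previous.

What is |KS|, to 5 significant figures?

36.352

∠BZJ = 140.0° gives ZJ at -104.30° from the x-axis; with |ZJ| = 25.6, J = (30.922, -21.729). ZJ ⟂ JS, so JS runs at 165.70°; with |JS| = 11.7, S = (19.585, -18.839). Then |KS| = |S − K| = 36.352.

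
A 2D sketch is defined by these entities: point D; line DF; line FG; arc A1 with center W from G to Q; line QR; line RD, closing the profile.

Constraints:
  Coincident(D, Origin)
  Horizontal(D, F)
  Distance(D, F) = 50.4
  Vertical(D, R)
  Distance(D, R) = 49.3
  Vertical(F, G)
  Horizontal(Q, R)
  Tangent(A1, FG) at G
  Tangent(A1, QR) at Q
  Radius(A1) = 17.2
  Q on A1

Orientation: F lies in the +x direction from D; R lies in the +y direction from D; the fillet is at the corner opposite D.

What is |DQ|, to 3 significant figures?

59.4

The virtual corner opposite D is at (50.4, 49.3). The tangent condition forces WG to be normal to FG and the tangent condition forces WQ to be normal to QR, with radius 17.2, so the center W sits 17.2 in from both sides at W = (33.2, 32.1). That places the tangent points at G = (50.4, 32.1) on FG and Q = (33.2, 49.3) on QR. Then |DQ| = |Q − D| = 59.4.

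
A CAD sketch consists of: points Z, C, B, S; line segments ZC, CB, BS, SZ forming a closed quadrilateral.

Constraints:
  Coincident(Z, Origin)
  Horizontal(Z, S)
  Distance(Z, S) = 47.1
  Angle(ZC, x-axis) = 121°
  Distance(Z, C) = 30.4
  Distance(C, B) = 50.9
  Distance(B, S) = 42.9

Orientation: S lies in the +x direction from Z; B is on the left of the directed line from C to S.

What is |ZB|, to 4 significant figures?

52.37

Z is at the origin; Z and S share the same y with |ZS| = 47.1 and S in +x, so S = (47.1, 0). ZC runs at 121.0° with |ZC| = 30.4, so C = (-15.66, 26.06). B is determined by |CB| = 50.9 and |BS| = 42.9 together: it lies at the intersection of circle(C, 50.9) and circle(S, 42.9). With |CS| = 67.95, the foot of the radical line on CS is 39.50 from C and the perpendicular offset is √(50.9² − 39.50²) = 32.11. Taking the left-of-CS solution: B = (33.13, 40.56).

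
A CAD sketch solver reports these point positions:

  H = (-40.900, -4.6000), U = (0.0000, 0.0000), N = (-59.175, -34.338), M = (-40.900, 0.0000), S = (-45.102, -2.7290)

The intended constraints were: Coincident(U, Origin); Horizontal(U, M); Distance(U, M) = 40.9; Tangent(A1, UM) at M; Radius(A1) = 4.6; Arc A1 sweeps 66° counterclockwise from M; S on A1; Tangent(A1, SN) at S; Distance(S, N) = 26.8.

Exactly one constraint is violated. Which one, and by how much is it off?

Distance(S, N) = 26.8 — off by 7.80.

U = (0.00, 0.00) ✓; U.y = 0.00, M.y = 0.00 ✓; |UM| = 40.90 ✓; ∠(HM, MU) = 90.00° ✓; |HM| = 4.600 ✓; bearing(H→S) − bearing(H→M) = 66.00° ✓; |HS| = 4.600 ✓; ∠(HS, SN) = 90.00° ✓; |SN| = 34.60 ✗.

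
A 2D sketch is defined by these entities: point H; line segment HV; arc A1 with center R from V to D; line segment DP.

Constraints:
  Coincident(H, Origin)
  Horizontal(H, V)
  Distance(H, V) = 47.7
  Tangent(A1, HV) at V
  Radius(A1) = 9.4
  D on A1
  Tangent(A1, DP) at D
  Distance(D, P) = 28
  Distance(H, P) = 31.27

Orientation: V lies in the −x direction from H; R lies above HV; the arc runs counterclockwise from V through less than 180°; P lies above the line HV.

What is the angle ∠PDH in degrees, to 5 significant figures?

49.503°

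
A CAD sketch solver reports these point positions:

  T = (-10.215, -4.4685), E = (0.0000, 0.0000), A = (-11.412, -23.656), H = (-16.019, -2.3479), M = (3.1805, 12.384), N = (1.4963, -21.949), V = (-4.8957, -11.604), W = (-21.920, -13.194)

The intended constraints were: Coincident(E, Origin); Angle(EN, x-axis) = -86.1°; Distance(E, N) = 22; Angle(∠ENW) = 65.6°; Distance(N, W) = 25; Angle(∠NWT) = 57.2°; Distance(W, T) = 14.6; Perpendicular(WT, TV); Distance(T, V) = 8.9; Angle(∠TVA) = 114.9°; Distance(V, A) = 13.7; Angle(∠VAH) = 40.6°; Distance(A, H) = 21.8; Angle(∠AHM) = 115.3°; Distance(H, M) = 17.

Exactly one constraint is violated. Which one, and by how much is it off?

Distance(H, M) = 17 — off by 7.20.

E = (0.00, 0.00) ✓; EN at -86.10° ✓; |EN| = 22.00 ✓; ∠ENW = 65.60° ✓; |NW| = 25.00 ✓; ∠NWT = 57.20° ✓; |WT| = 14.60 ✓; ∠(WT, TV) = 90.00° ✓; |TV| = 8.900 ✓; ∠TVA = 114.9° ✓; |VA| = 13.70 ✓; ∠VAH = 40.60° ✓; |AH| = 21.80 ✓; ∠AHM = 115.3° ✓; |HM| = 24.20 ✗.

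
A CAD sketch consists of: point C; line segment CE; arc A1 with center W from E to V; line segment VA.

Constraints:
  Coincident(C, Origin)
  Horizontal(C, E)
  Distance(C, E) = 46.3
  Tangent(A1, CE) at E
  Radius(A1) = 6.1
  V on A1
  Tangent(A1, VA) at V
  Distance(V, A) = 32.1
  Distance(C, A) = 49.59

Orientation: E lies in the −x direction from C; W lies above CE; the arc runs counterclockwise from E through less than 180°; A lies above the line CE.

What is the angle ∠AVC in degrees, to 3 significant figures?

85.1°

Checks: ∠(WE, EC) = 90.00° ✓; |WE| = 6.100 ✓; |WV| = 6.100 ✓; ∠(WV, VA) = 90.00° ✓; |VA| = 32.10 ✓; |CA| = 49.59 ✓.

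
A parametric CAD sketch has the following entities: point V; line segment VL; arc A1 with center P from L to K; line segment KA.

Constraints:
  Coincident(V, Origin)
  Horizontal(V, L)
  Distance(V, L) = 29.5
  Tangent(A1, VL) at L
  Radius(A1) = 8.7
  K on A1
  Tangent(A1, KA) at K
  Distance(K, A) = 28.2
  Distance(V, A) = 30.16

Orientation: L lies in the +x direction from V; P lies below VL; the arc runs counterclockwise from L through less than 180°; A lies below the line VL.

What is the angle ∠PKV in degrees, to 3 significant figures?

162°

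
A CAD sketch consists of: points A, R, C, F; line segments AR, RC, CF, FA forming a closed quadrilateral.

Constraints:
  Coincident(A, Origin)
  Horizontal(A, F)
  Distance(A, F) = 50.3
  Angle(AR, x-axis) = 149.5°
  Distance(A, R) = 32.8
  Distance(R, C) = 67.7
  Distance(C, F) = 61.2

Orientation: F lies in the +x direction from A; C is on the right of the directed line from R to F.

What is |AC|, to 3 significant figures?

42.3

Checks: A = (0.00, 0.00) ✓; |RC| = 67.70 ✓; |CF| = 61.20 ✓.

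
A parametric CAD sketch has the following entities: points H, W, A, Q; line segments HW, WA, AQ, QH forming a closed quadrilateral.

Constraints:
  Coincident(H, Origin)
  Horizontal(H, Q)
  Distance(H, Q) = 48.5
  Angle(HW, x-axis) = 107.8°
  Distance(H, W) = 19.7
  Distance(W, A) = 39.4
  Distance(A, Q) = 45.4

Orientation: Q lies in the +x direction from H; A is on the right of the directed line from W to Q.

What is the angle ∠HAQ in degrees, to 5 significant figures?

86.876°

H is at the origin; HQ is horizontal with |HQ| = 48.5 and Q in +x, so Q = (48.5, 0). HW runs at 107.8° with |HW| = 19.7, so W = (-6.0222, 18.757). A is determined by |WA| = 39.4 and |AQ| = 45.4 together: it lies at the intersection of circle(W, 39.4) and circle(Q, 45.4). With |WQ| = 57.658, the foot of the radical line on WQ is 24.417 from W and the perpendicular offset is √(39.4² − 24.417²) = 30.922. Taking the right-of-WQ solution: A = (7.0074, -18.426).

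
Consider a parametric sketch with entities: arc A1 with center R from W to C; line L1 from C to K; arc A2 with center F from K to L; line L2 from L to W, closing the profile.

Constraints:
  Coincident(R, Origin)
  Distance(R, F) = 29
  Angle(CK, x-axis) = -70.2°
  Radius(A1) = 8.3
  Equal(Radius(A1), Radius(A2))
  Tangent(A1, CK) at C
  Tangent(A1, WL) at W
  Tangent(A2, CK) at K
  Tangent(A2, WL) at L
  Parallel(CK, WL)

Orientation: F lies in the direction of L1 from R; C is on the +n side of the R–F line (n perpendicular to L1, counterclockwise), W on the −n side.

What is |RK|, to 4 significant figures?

30.16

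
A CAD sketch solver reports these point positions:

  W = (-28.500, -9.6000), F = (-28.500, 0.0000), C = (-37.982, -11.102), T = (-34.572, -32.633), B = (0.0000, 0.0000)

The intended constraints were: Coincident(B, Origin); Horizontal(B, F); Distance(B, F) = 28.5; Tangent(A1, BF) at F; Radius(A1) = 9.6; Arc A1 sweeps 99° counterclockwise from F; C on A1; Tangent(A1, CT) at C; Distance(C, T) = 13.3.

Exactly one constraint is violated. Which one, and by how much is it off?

Distance(C, T) = 13.3 — off by 8.50.

B = (0.00, 0.00) ✓; B.y = 0.00, F.y = 0.00 ✓; |BF| = 28.50 ✓; ∠(WF, FB) = 90.00° ✓; |WF| = 9.600 ✓; bearing(W→C) − bearing(W→F) = 99.00° ✓; |WC| = 9.600 ✓; ∠(WC, CT) = 90.00° ✓; |CT| = 21.80 ✗.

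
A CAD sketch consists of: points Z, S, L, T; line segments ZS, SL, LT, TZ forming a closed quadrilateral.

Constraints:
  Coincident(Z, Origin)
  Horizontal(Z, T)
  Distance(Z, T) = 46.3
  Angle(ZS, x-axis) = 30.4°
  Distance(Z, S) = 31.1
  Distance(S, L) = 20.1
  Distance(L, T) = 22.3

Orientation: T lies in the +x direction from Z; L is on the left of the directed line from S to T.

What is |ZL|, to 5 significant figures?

50.960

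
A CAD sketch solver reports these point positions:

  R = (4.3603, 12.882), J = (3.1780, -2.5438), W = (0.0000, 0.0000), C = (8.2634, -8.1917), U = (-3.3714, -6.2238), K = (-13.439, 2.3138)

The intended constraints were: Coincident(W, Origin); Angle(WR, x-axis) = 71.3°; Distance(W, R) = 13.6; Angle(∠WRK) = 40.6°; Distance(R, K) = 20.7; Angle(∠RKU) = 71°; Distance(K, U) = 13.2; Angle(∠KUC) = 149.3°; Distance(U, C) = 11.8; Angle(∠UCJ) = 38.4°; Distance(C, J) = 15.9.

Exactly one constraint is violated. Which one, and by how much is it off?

Distance(C, J) = 15.9 — off by 8.30.

W = (0.00, 0.00) ✓; WR at 71.30° ✓; |WR| = 13.60 ✓; ∠WRK = 40.60° ✓; |RK| = 20.70 ✓; ∠RKU = 71.00° ✓; |KU| = 13.20 ✓; ∠KUC = 149.3° ✓; |UC| = 11.80 ✓; ∠UCJ = 38.40° ✓; |CJ| = 7.600 ✗.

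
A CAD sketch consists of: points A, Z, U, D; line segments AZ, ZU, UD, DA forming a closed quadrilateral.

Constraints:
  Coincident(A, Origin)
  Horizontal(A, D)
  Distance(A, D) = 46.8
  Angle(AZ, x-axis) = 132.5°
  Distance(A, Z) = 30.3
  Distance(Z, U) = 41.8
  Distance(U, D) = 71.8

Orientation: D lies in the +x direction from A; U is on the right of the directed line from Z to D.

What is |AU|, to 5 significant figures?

29.588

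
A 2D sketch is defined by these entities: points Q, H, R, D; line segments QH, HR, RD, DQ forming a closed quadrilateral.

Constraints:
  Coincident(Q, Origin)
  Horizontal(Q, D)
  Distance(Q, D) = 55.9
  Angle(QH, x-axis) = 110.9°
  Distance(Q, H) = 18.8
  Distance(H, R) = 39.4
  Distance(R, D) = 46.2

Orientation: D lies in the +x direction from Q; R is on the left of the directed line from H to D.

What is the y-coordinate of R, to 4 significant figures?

36.64

Q is at the origin; QD is horizontal with |QD| = 55.9 and D in +x, so D = (55.9, 0). QH runs at 110.9° with |QH| = 18.8, so H = (-6.707, 17.56). R is determined by |HR| = 39.4 and |RD| = 46.2 together: it lies at the intersection of circle(H, 39.4) and circle(D, 46.2). With |HD| = 65.02, the foot of the radical line on HD is 28.04 from H and the perpendicular offset is √(39.4² − 28.04²) = 27.68. Taking the left-of-HD solution: R = (27.76, 36.64).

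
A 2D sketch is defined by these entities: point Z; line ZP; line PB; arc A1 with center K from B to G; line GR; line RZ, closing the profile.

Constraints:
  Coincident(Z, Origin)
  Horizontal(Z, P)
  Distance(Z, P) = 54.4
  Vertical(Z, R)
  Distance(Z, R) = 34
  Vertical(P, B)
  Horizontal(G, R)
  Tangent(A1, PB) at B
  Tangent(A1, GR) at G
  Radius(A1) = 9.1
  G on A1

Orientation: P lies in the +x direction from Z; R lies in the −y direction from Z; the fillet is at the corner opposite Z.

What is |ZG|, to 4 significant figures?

56.64

The virtual corner opposite Z is at (54.40, -34.00). Since A1 is tangent to PB there, KB ⟂ PB and tangency of A1 to GR means the radius KG is perpendicular to GR, with radius 9.1, so the center K sits 9.1 in from both sides at K = (45.30, -24.90). That places the tangent points at B = (54.40, -24.90) on PB and G = (45.30, -34.00) on GR. Then |ZG| = |G − Z| = 56.64.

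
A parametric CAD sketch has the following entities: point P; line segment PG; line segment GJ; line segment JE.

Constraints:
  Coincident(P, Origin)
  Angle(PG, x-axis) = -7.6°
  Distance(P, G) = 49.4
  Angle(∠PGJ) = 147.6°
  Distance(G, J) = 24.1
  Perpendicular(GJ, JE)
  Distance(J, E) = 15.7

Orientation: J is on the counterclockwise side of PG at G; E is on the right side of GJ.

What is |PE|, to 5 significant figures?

78.162

P is at the origin; PG runs at -7.6° with length 49.4, so G = 49.4·(cos -7.6°, sin -7.6°) = (48.966, -6.5335). ∠PGJ = 147.6°, so GJ runs at -7.6° + (180° − 147.6°) = 24.800° from the x-axis; with |GJ| = 24.1, J = G + 24.1·(cos 24.800°, sin 24.800°) = (70.843, 3.5753). The perpendicularity gives JE at right angles to GJ; with |JE| = 15.7 on the right of GJ, E = J + 15.7·(0.41945, -0.90778) = (77.429, -10.677). Then |PE| = |E − P| = 78.162.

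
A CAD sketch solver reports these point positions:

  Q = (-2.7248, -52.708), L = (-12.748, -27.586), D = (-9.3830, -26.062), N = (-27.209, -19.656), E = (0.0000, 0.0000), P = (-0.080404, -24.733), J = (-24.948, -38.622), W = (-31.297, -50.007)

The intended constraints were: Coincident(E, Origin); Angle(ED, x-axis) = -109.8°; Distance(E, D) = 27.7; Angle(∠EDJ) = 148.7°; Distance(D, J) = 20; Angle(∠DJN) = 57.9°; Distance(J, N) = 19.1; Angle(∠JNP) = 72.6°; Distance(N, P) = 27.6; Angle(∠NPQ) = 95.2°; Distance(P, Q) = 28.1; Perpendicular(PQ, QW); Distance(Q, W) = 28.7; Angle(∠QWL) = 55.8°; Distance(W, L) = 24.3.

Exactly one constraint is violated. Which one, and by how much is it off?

Distance(W, L) = 24.3 — off by 4.80.

E = (0.00, 0.00) ✓; ED at -109.8° ✓; |ED| = 27.70 ✓; ∠EDJ = 148.7° ✓; |DJ| = 20.00 ✓; ∠DJN = 57.90° ✓; |JN| = 19.10 ✓; ∠JNP = 72.60° ✓; |NP| = 27.60 ✓; ∠NPQ = 95.20° ✓; |PQ| = 28.10 ✓; ∠(PQ, QW) = 90.00° ✓; |QW| = 28.70 ✓; ∠QWL = 55.80° ✓; |WL| = 29.10 ✗.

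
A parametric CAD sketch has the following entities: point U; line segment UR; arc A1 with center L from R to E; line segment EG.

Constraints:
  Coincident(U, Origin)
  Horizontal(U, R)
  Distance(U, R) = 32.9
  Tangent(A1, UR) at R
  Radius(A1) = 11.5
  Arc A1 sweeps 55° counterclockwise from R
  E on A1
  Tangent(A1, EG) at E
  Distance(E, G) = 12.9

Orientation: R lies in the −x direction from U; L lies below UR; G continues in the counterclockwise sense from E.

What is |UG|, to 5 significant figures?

52.071

U is at the origin; U and R share the same y with |UR| = 32.9 and R on the −x side, so R = (-32.900, 0.0000). A1 meets UR tangentially, so LR is at right angles to UR, so L = R + (0, -11.5) = (-32.900, -11.500). On A1, R sits at bearing 90° from L; a 55° counterclockwise sweep puts E at bearing 145°, so E = L + 11.5·(cos 145°, sin 145°) = (-42.320, -4.9039). A1 meets EG tangentially, so LE is at right angles to EG, so EG runs along (−sin 145°, cos 145°); with |EG| = 12.9, G = (-49.719, -15.471). Then |UG| = |G − U| = 52.071.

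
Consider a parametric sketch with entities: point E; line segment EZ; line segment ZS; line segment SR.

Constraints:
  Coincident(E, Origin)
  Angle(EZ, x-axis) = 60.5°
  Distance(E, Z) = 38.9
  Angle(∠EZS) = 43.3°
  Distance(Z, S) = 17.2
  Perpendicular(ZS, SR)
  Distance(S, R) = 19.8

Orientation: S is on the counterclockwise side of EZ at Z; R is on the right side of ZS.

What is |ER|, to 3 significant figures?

47.8

∠EZS = 43.3°, so ZS runs at 60.5° + (180° − 43.3°) = 197° from the x-axis; with |ZS| = 17.2, S = Z + 17.2·(cos 197°, sin 197°) = (2.72, 28.8). ZS ⟂ SR; with |SR| = 19.8 on the right of ZS, R = S + 19.8·(-0.296, 0.955) = (-3.13, 47.7). Then |ER| = |R − E| = 47.8.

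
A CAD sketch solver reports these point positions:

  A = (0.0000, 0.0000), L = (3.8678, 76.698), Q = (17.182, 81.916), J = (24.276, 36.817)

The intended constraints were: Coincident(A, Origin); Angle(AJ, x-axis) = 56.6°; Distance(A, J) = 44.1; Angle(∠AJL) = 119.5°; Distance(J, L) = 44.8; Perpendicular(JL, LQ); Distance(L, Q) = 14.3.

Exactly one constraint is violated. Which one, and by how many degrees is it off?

Perpendicular(JL, LQ) — off by 5.70°.

A = (0.00, 0.00) ✓; AJ at 56.60° ✓; |AJ| = 44.10 ✓; ∠AJL = 119.5° ✓; |JL| = 44.80 ✓; ∠(JL, LQ) = 95.70° ✗; |LQ| = 14.30 ✓.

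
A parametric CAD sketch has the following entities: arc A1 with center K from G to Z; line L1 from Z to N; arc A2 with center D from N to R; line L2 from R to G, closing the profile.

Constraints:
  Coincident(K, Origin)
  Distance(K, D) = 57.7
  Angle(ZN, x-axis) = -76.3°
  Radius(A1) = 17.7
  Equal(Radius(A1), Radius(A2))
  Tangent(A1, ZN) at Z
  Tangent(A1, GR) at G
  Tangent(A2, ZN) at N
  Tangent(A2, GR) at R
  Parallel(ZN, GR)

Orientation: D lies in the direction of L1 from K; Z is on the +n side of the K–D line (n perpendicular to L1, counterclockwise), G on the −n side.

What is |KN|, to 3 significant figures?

60.4

The slot axis is L1's direction at -76.3°, so u = (cos -76.3°, sin -76.3°) = (0.237, -0.972) and n = (−sin -76.3°, cos -76.3°) = (0.972, 0.237). K is at the origin and D lies 57.7 along u from K, so D = 57.7·u = (13.7, -56.1). Tangency of A1 to both parallel lines with radius 17.7 puts Z and G at K ± 17.7·n: Z = (17.2, 4.19), G = (-17.2, -4.19). Equal radii place N and R the same way about D: N = D + 17.7·n = (30.9, -51.9), R = D − 17.7·n = (-3.53, -60.3). Then |KN| = |N − K| = 60.4.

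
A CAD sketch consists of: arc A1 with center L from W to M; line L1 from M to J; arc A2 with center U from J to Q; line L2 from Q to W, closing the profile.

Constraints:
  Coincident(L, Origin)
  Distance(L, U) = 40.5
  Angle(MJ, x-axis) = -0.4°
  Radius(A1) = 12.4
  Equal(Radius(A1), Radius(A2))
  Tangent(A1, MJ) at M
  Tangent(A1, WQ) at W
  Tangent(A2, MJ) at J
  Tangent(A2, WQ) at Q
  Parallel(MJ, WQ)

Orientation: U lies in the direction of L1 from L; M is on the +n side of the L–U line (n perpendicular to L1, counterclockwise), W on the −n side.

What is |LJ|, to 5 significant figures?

42.356

The slot axis is L1's direction at -0.4°, so u = (cos -0.4°, sin -0.4°) = (0.99998, -0.0069813) and n = (−sin -0.4°, cos -0.4°) = (0.0069813, 0.99998). L is at the origin and U lies 40.5 along u from L, so U = 40.5·u = (40.499, -0.28274). Tangency of A1 to both parallel lines with radius 12.4 puts M and W at L ± 12.4·n: M = (0.086568, 12.400), W = (-0.086568, -12.400). Equal radii place J and Q the same way about U: J = U + 12.4·n = (40.586, 12.117), Q = U − 12.4·n = (40.412, -12.682). Then |LJ| = |J − L| = 42.356.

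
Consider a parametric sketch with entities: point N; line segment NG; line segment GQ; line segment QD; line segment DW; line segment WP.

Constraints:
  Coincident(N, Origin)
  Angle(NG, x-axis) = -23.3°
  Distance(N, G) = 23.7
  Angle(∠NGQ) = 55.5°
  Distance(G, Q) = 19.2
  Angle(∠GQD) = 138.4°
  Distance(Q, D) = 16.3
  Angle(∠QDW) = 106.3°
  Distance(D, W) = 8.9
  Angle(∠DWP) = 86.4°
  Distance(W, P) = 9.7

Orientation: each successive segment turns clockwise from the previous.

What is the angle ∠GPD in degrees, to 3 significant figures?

128°

∠QDW = 106.3° gives DW at 96.9° from the x-axis; with |DW| = 8.9, W = (-11.6, -8.11). ∠DWP = 86.4° gives WP at 3.30° from the x-axis; with |WP| = 9.7, P = (-1.95, -7.55). Then cos ∠GPD = PG·PD / (|PG||PD|), giving 128°.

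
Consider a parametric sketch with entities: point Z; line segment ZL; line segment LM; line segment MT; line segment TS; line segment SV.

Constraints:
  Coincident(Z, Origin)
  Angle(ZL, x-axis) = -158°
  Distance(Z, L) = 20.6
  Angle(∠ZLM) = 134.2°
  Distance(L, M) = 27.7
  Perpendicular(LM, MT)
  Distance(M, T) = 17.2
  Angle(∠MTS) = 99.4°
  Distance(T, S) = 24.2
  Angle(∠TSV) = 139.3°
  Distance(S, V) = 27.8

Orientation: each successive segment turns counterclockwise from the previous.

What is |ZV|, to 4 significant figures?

9.795

∠MTS = 99.4° gives TS at 58.40° from the x-axis; with |TS| = 24.2, S = (-0.9607, -19.25). ∠TSV = 139.3° gives SV at 99.10° from the x-axis; with |SV| = 27.8, V = (-5.358, 8.200). Then |ZV| = |V − Z| = 9.795.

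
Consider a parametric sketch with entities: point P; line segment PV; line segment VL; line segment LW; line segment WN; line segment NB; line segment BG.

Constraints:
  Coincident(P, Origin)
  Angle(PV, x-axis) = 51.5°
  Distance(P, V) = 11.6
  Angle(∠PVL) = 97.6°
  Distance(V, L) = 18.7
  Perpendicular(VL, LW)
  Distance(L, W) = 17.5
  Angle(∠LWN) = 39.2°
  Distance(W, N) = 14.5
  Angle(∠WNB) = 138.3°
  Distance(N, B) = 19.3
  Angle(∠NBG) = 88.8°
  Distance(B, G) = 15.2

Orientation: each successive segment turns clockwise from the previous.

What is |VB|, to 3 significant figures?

16.6

P is at the origin; PV runs at 51.5° with length 11.6, so V = (7.22, 9.08). ∠PVL = 97.6° gives VL at -30.9° from the x-axis; with |VL| = 18.7, L = (23.3, -0.525). VL ⟂ LW, so LW runs at -121°; with |LW| = 17.5, W = (14.3, -15.5). ∠LWN = 39.2° gives WN at 98.3° from the x-axis; with |WN| = 14.5, N = (12.2, -1.19). ∠WNB = 138.3° gives NB at 56.6° from the x-axis; with |NB| = 19.3, B = (22.8, 14.9). Then |VB| = |B − V| = 16.6.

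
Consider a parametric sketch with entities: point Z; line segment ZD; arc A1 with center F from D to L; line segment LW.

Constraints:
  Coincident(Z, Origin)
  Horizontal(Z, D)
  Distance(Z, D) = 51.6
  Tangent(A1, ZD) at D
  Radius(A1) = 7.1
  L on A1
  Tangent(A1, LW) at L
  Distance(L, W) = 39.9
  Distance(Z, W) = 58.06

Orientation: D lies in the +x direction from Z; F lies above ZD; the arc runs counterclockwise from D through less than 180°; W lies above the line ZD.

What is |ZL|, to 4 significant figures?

58.66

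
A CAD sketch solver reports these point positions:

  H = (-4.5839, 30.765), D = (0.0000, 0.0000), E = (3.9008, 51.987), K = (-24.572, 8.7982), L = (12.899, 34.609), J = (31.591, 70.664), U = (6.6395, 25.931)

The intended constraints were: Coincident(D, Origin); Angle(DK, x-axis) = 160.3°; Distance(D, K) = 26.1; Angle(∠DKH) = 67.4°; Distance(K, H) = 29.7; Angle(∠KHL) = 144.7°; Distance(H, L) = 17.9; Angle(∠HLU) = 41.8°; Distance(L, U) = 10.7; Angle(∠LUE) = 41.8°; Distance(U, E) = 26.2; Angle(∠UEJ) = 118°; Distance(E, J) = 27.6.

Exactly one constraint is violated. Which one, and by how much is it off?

Distance(E, J) = 27.6 — off by 5.80.

D = (0.00, 0.00) ✓; DK at 160.3° ✓; |DK| = 26.10 ✓; ∠DKH = 67.40° ✓; |KH| = 29.70 ✓; ∠KHL = 144.7° ✓; |HL| = 17.90 ✓; ∠HLU = 41.80° ✓; |LU| = 10.70 ✓; ∠LUE = 41.80° ✓; |UE| = 26.20 ✓; ∠UEJ = 118.0° ✓; |EJ| = 33.40 ✗.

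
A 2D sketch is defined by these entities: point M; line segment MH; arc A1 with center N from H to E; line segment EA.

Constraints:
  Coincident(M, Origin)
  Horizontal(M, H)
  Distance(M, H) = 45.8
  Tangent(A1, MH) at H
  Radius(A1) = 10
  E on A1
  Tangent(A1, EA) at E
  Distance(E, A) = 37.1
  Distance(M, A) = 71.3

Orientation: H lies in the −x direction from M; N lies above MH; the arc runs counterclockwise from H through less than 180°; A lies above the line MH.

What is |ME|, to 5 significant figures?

39.497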